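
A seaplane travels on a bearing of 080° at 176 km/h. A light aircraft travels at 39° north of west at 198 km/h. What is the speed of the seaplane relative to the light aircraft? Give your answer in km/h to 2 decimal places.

340.45 km/h

Taking east as x and north as y: seaplane velocity = (173.326, 30.562) km/h; light aircraft velocity = (-153.875, 124.605) km/h.
Velocity of seaplane relative to light aircraft = (173.326, 30.562) − (-153.875, 124.605) = (327.201, -94.043) km/h.
Magnitude = |(327.201, -94.043)| = 340.448 km/h.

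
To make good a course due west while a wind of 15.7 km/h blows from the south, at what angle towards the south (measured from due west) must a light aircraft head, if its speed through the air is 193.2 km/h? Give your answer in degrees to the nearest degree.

The wind pushes perpendicular to the desired track; the heading must have a component into the wind equal to 15.7 km/h: 193.2 sin θ = 15.7.
sin θ = 0.0813, so θ = 4.661°.

5°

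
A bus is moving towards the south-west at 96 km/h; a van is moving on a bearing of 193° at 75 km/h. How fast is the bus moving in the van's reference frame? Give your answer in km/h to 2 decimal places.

Taking east as x and north as y: bus velocity = (-67.882, -67.882) km/h; van velocity = (-16.871, -73.078) km/h.
Velocity of bus relative to van = (-67.882, -67.882) − (-16.871, -73.078) = (-51.011, 5.196) km/h.
Magnitude = |(-51.011, 5.196)| = 51.275 km/h.

51.27 km/h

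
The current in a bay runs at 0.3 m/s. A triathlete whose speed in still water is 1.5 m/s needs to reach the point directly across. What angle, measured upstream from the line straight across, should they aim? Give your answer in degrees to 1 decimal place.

To cancel the current, the upstream component of the triathlete's velocity must equal the flow: 1.5 sin θ = 0.3.
sin θ = 0.3 / 1.5 = 0.2000.
θ = arcsin(0.2000) = 11.537°.

11.5°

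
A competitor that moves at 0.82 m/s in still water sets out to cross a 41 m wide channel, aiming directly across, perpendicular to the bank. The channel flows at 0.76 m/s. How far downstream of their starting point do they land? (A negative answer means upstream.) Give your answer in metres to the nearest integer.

38 m

Perpendicular speed = 0.820 m/s; crossing time = 41 / 0.820 = 50.000 s.
Net downstream speed = 0.760 m/s.
Drift = 0.760 × 50.000 = 38.000 m (downstream).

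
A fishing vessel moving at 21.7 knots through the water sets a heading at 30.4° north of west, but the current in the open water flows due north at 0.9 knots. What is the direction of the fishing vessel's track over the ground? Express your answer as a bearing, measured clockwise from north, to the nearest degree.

302°

Taking east as x and north as y: velocity relative to the water = (-18.717, 10.981) knots; the water relative to ground = (0.000, 0.900) knots.
Velocity relative to ground = (-18.717, 10.981) + (0.000, 0.900) = (-18.717, 11.881) knots.
Bearing = atan2(-18.72, 11.88) = 302.41° clockwise from north.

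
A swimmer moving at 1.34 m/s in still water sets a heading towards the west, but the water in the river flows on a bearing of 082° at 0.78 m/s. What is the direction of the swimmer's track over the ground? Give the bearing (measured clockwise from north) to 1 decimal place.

280.8°

Taking east as x and north as y: velocity relative to the water = (-1.340, 0.000) m/s; the water relative to ground = (0.772, 0.109) m/s.
Velocity relative to ground = (-1.340, 0.000) + (0.772, 0.109) = (-0.568, 0.109) m/s.
Bearing = atan2(-0.57, 0.11) = 280.83° clockwise from north.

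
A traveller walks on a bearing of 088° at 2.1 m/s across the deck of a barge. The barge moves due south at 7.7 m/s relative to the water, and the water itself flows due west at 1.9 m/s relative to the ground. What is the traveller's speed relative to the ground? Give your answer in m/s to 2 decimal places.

In east/north components (m/s): traveller relative to barge = (2.099, 0.073); barge relative to water = (0.000, -7.700); water relative to ground = (-1.900, 0.000).
Sum = (0.199, -7.627) m/s.
Speed = |(0.199, -7.627)| = 7.629 m/s.

7.63 m/s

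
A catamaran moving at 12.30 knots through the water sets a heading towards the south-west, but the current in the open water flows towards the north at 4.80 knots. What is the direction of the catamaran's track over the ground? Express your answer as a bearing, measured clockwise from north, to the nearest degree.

Taking east as x and north as y: velocity relative to the water = (-8.697, -8.697) knots; the water relative to ground = (0.000, 4.800) knots.
Velocity relative to ground = (-8.697, -8.697) + (0.000, 4.800) = (-8.697, -3.897) knots.
Bearing = atan2(-8.70, -3.90) = 245.86° clockwise from north.

246°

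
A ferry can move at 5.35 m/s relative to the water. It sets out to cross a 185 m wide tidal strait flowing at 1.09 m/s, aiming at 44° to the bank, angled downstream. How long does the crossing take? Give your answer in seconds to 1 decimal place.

49.8 s

The component of the ferry's velocity perpendicular to the bank is 5.35 × sin 44° = 3.716 m/s.
The current is parallel to the bank, so it does not affect the crossing time.
Time = 185 / 3.716 = 49.779 s.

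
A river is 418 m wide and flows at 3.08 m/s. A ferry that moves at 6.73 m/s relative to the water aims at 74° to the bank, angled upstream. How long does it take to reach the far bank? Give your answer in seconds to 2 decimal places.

64.61 s

The component of the ferry's velocity perpendicular to the bank is 6.73 × sin 74° = 6.469 m/s.
The current is parallel to the bank, so it does not affect the crossing time.
Time = 418 / 6.469 = 64.613 s.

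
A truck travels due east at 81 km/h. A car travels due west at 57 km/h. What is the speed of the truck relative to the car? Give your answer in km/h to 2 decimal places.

Taking east as x and north as y: truck velocity = (81.000, 0.000) km/h; car velocity = (-57.000, 0.000) km/h.
Velocity of truck relative to car = (81.000, 0.000) − (-57.000, 0.000) = (138.000, 0.000) km/h.
Magnitude = |(138.000, 0.000)| = 138.000 km/h.

138.00 km/h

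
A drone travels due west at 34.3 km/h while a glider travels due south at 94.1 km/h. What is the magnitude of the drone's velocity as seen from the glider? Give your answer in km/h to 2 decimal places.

Taking east as x and north as y: drone velocity = (-34.300, 0.000) km/h; glider velocity = (0.000, -94.100) km/h.
Velocity of drone relative to glider = (-34.300, 0.000) − (0.000, -94.100) = (-34.300, 94.100) km/h.
Magnitude = |(-34.300, 94.100)| = 100.156 km/h.

100.16 km/h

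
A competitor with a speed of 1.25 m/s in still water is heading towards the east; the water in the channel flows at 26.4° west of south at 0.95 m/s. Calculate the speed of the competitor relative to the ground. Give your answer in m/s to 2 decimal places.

Taking east as x and north as y: velocity relative to the water = (1.250, 0.000) m/s; the water relative to ground = (-0.422, -0.851) m/s.
Velocity relative to ground = (1.250, 0.000) + (-0.422, -0.851) = (0.828, -0.851) m/s.
Speed = |(0.828, -0.851)| = 1.187 m/s.

1.19 m/s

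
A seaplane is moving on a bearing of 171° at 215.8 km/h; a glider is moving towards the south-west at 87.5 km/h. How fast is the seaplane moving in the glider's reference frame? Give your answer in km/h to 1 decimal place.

179.0 km/h

Taking east as x and north as y: seaplane velocity = (33.759, -213.143) km/h; glider velocity = (-61.872, -61.872) km/h.
Velocity of seaplane relative to glider = (33.759, -213.143) − (-61.872, -61.872) = (95.630, -151.271) km/h.
Magnitude = |(95.630, -151.271)| = 178.964 km/h.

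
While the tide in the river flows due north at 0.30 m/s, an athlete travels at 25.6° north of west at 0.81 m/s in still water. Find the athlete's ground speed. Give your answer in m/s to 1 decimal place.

Taking east as x and north as y: velocity relative to the water = (-0.730, 0.350) m/s; the water relative to ground = (0.000, 0.300) m/s.
Velocity relative to ground = (-0.730, 0.350) + (0.000, 0.300) = (-0.730, 0.650) m/s.
Speed = |(-0.730, 0.650)| = 0.978 m/s.

1.0 m/s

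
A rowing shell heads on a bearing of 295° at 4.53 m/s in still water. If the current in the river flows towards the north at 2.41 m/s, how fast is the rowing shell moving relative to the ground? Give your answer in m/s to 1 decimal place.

6.0 m/s

Taking east as x and north as y: velocity relative to the water = (-4.106, 1.914) m/s; the water relative to ground = (0.000, 2.410) m/s.
Velocity relative to ground = (-4.106, 1.914) + (0.000, 2.410) = (-4.106, 4.324) m/s.
Speed = |(-4.106, 4.324)| = 5.963 m/s.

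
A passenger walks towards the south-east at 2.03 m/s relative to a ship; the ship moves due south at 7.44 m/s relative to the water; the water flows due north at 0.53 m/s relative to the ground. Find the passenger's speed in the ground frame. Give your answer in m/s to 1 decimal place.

In east/north components (m/s): passenger relative to ship = (1.435, -1.435); ship relative to water = (0.000, -7.440); water relative to ground = (0.000, 0.530).
Sum = (1.435, -8.345) m/s.
Speed = |(1.435, -8.345)| = 8.468 m/s.

8.5 m/s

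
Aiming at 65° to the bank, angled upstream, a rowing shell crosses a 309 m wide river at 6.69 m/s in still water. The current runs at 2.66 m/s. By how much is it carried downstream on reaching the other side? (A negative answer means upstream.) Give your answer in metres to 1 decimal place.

-8.5 m

Perpendicular speed = 6.063 m/s; crossing time = 309 / 6.063 = 50.963 s.
Net downstream speed = -0.167 m/s.
Drift = -0.167 × 50.963 = -8.527 m (upstream).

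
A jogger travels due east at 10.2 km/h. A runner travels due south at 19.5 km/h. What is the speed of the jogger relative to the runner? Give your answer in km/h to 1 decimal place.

22.0 km/h

Taking east as x and north as y: jogger velocity = (10.200, 0.000) km/h; runner velocity = (0.000, -19.500) km/h.
Velocity of jogger relative to runner = (10.200, 0.000) − (0.000, -19.500) = (10.200, 19.500) km/h.
Magnitude = |(10.200, 19.500)| = 22.007 km/h.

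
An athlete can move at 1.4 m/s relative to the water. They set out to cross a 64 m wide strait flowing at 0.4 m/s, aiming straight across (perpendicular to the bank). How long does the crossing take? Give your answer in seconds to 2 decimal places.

45.71 s

The component of the athlete's velocity perpendicular to the bank is 1.4 m/s.
The flow acts along the bank and has no component across it.
Time = 64 / 1.400 = 45.714 s.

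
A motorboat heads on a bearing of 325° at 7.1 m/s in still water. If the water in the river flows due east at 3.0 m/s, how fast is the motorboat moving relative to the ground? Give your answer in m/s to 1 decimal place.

5.9 m/s

Taking east as x and north as y: velocity relative to the water = (-4.072, 5.816) m/s; the water relative to ground = (3.000, 0.000) m/s.
Velocity relative to ground = (-4.072, 5.816) + (3.000, 0.000) = (-1.072, 5.816) m/s.
Speed = |(-1.072, 5.816)| = 5.914 m/s.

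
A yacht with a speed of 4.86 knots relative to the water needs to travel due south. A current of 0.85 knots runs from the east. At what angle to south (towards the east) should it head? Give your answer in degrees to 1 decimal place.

The current pushes perpendicular to the desired track; the heading must have a component into the current equal to 0.85 knots: 4.86 sin θ = 0.85.
sin θ = 0.1749, so θ = 10.073°.

10.1°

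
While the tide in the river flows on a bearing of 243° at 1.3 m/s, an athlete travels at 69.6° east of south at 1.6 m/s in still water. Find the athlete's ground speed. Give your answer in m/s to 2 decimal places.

Taking east as x and north as y: velocity relative to the water = (1.500, -0.558) m/s; the water relative to ground = (-1.158, -0.590) m/s.
Velocity relative to ground = (1.500, -0.558) + (-1.158, -0.590) = (0.341, -1.148) m/s.
Speed = |(0.341, -1.148)| = 1.198 m/s.

1.20 m/s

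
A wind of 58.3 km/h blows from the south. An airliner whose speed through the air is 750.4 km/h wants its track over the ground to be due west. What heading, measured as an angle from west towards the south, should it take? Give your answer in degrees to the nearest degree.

The wind pushes perpendicular to the desired track; the heading must have a component into the wind equal to 58.3 km/h: 750.4 sin θ = 58.3.
sin θ = 0.0777, so θ = 4.456°.

4°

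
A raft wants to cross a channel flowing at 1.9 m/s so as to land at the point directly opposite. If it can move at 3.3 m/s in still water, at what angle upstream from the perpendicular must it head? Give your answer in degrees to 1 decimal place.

To cancel the current, the upstream component of the raft's velocity must equal the flow: 3.3 sin θ = 1.9.
sin θ = 1.9 / 3.3 = 0.5758.
θ = arcsin(0.5758) = 35.153°.

35.2°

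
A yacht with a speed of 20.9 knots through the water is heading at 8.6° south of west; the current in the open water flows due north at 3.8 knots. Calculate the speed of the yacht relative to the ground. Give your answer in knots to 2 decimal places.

20.68 knots

Taking east as x and north as y: velocity relative to the water = (-20.665, -3.125) knots; the water relative to ground = (0.000, 3.800) knots.
Velocity relative to ground = (-20.665, -3.125) + (0.000, 3.800) = (-20.665, 0.675) knots.
Speed = |(-20.665, 0.675)| = 20.676 knots.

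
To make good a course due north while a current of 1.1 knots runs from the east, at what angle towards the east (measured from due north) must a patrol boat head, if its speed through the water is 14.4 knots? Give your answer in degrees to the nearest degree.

The current pushes perpendicular to the desired track; the heading must have a component into the current equal to 1.1 knots: 14.4 sin θ = 1.1.
sin θ = 0.0764, so θ = 4.381°.

4°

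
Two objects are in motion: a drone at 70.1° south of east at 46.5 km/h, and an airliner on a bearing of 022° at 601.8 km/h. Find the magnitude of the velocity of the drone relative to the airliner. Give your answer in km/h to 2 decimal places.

637.17 km/h

Taking east as x and north as y: drone velocity = (15.828, -43.723) km/h; airliner velocity = (225.438, 557.979) km/h.
Velocity of drone relative to airliner = (15.828, -43.723) − (225.438, 557.979) = (-209.611, -601.703) km/h.
Magnitude = |(-209.611, -601.703)| = 637.168 km/h.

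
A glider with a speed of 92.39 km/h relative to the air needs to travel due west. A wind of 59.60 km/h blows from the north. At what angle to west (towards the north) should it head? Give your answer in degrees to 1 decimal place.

40.2°

The wind pushes perpendicular to the desired track; the heading must have a component into the wind equal to 59.60 km/h: 92.39 sin θ = 59.60.
sin θ = 0.6451, so θ = 40.173°.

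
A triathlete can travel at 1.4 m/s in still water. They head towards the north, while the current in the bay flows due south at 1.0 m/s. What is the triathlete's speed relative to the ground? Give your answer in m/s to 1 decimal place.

0.4 m/s

Taking east as x and north as y: velocity relative to the water = (0.000, 1.400) m/s; the water relative to ground = (0.000, -1.000) m/s.
Velocity relative to ground = (0.000, 1.400) + (0.000, -1.000) = (0.000, 0.400) m/s.
Speed = |(0.000, 0.400)| = 0.400 m/s.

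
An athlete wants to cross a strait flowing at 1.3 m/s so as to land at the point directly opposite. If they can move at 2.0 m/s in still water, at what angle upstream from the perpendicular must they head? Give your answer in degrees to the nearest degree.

To cancel the current, the upstream component of the athlete's velocity must equal the flow: 2.0 sin θ = 1.3.
sin θ = 1.3 / 2.0 = 0.6500.
θ = arcsin(0.6500) = 40.542°.

41°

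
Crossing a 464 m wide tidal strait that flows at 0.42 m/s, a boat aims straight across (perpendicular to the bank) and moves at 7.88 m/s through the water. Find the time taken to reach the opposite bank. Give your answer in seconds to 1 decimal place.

58.9 s

The component of the boat's velocity perpendicular to the bank is 7.88 m/s.
The current is parallel to the bank, so it does not affect the crossing time.
Time = 464 / 7.880 = 58.883 s.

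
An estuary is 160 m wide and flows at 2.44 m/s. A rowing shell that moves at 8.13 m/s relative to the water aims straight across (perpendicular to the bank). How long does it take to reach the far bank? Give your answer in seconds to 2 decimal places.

19.68 s

The component of the rowing shell's velocity perpendicular to the bank is 8.13 m/s.
Only the cross-stream component determines the crossing time; the current contributes nothing perpendicular to the bank.
Time = 160 / 8.130 = 19.680 s.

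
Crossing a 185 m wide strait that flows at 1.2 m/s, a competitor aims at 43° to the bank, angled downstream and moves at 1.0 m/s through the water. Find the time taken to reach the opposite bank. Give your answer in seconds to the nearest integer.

271 s

The component of the competitor's velocity perpendicular to the bank is 1.0 × sin 43° = 0.682 m/s.
The current is parallel to the bank, so it does not affect the crossing time.
Time = 185 / 0.682 = 271.262 s.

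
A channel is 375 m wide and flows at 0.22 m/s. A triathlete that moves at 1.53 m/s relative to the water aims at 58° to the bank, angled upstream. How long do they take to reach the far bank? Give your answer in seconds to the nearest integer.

289 s

The component of the triathlete's velocity perpendicular to the bank is 1.53 × sin 58° = 1.298 m/s.
The flow acts along the bank and has no component across it.
Time = 375 / 1.298 = 289.014 s.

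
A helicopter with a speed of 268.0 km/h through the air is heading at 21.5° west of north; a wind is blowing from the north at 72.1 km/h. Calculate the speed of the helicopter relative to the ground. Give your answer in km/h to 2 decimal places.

202.65 km/h

Taking east as x and north as y: velocity relative to the air = (-98.222, 249.352) km/h; the air relative to ground = (0.000, -72.100) km/h.
Velocity relative to ground = (-98.222, 249.352) + (0.000, -72.100) = (-98.222, 177.252) km/h.
Speed = |(-98.222, 177.252)| = 202.647 km/h.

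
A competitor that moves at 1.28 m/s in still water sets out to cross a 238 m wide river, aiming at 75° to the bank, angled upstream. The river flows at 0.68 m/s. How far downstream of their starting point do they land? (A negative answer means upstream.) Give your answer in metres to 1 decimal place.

67.1 m

Perpendicular speed = 1.236 m/s; crossing time = 238 / 1.236 = 192.497 s.
Net downstream speed = 0.349 m/s.
Drift = 0.349 × 192.497 = 67.126 m (downstream).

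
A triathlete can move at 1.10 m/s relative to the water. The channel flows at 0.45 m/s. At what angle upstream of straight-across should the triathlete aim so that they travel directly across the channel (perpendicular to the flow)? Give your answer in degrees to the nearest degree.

To cancel the current, the upstream component of the triathlete's velocity must equal the flow: 1.10 sin θ = 0.45.
sin θ = 0.45 / 1.10 = 0.4091.
θ = arcsin(0.4091) = 24.148°.

24°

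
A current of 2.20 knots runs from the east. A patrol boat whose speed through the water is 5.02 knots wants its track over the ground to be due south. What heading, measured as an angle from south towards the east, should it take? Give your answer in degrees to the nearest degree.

26°

The current pushes perpendicular to the desired track; the heading must have a component into the current equal to 2.20 knots: 5.02 sin θ = 2.20.
sin θ = 0.4382, so θ = 25.992°.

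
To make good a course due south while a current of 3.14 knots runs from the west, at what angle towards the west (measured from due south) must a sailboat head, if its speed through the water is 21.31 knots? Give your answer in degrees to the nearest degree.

The current pushes perpendicular to the desired track; the heading must have a component into the current equal to 3.14 knots: 21.31 sin θ = 3.14.
sin θ = 0.1473, so θ = 8.473°.

8°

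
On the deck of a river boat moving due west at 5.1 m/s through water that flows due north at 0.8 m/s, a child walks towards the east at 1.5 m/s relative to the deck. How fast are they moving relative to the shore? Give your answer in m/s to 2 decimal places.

In east/north components (m/s): child relative to river boat = (1.500, 0.000); river boat relative to water = (-5.100, 0.000); water relative to ground = (0.000, 0.800).
Sum = (-3.600, 0.800) m/s.
Speed = |(-3.600, 0.800)| = 3.688 m/s.

3.69 m/s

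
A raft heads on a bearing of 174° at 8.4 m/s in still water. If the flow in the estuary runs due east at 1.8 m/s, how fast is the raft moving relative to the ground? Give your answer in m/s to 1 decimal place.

8.8 m/s

Taking east as x and north as y: velocity relative to the water = (0.878, -8.354) m/s; the water relative to ground = (1.800, 0.000) m/s.
Velocity relative to ground = (0.878, -8.354) + (1.800, 0.000) = (2.678, -8.354) m/s.
Speed = |(2.678, -8.354)| = 8.773 m/s.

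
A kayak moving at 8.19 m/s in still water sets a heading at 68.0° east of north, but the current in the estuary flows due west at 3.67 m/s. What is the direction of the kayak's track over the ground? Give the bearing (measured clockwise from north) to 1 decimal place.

052.0°

Taking east as x and north as y: velocity relative to the water = (7.594, 3.068) m/s; the water relative to ground = (-3.670, 0.000) m/s.
Velocity relative to ground = (7.594, 3.068) + (-3.670, 0.000) = (3.924, 3.068) m/s.
Bearing = atan2(3.92, 3.07) = 51.98° clockwise from north.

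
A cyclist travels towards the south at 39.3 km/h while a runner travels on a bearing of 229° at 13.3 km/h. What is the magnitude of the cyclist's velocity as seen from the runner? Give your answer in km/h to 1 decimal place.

32.2 km/h

Taking east as x and north as y: cyclist velocity = (0.000, -39.300) km/h; runner velocity = (-10.038, -8.726) km/h.
Velocity of cyclist relative to runner = (0.000, -39.300) − (-10.038, -8.726) = (10.038, -30.574) km/h.
Magnitude = |(10.038, -30.574)| = 32.180 km/h.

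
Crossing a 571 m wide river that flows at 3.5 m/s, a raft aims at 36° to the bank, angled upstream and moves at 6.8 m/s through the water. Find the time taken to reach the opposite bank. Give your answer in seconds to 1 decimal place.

142.9 s

The component of the raft's velocity perpendicular to the bank is 6.8 × sin 36° = 3.997 m/s.
The current is parallel to the bank, so it does not affect the crossing time.
Time = 571 / 3.997 = 142.859 s.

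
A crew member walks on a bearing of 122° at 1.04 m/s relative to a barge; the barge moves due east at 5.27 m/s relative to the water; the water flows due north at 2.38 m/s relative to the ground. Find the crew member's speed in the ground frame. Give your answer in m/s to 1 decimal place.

In east/north components (m/s): crew member relative to barge = (0.882, -0.551); barge relative to water = (5.270, 0.000); water relative to ground = (0.000, 2.380).
Sum = (6.152, 1.829) m/s.
Speed = |(6.152, 1.829)| = 6.418 m/s.

6.4 m/s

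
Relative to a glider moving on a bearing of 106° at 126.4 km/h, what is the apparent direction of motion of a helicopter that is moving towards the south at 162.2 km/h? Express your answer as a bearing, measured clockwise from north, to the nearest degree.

224°

Taking east as x and north as y: helicopter velocity = (0.000, -162.200) km/h; glider velocity = (121.503, -34.841) km/h.
Velocity of helicopter relative to glider = (0.000, -162.200) − (121.503, -34.841) = (-121.503, -127.359) km/h.
Bearing = atan2(-121.50, -127.36) = 223.65° clockwise from north.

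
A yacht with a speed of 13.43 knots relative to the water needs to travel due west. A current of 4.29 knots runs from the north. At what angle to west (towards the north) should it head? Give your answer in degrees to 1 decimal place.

The current pushes perpendicular to the desired track; the heading must have a component into the current equal to 4.29 knots: 13.43 sin θ = 4.29.
sin θ = 0.3194, so θ = 18.629°.

18.6°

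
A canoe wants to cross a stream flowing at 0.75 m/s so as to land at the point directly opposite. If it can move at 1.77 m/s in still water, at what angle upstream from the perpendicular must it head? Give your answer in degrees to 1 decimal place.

To cancel the current, the upstream component of the canoe's velocity must equal the flow: 1.77 sin θ = 0.75.
sin θ = 0.75 / 1.77 = 0.4237.
θ = arcsin(0.4237) = 25.070°.

25.1°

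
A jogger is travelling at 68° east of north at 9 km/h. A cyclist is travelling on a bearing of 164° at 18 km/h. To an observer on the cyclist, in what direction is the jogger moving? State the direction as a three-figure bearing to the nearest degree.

009°

Taking east as x and north as y: jogger velocity = (8.345, 3.371) km/h; cyclist velocity = (4.961, -17.303) km/h.
Velocity of jogger relative to cyclist = (8.345, 3.371) − (4.961, -17.303) = (3.383, 20.674) km/h.
Bearing = atan2(3.38, 20.67) = 9.29° clockwise from north.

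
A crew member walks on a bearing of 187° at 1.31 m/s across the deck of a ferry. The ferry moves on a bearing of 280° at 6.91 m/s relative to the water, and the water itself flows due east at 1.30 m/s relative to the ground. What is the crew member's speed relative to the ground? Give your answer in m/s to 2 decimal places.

5.67 m/s

In east/north components (m/s): crew member relative to ferry = (-0.160, -1.300); ferry relative to water = (-6.805, 1.200); water relative to ground = (1.300, 0.000).
Sum = (-5.665, -0.100) m/s.
Speed = |(-5.665, -0.100)| = 5.666 m/s.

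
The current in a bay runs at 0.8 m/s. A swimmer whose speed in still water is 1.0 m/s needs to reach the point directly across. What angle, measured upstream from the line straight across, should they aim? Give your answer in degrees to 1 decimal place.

To cancel the current, the upstream component of the swimmer's velocity must equal the flow: 1.0 sin θ = 0.8.
sin θ = 0.8 / 1.0 = 0.8000.
θ = arcsin(0.8000) = 53.130°.

53.1°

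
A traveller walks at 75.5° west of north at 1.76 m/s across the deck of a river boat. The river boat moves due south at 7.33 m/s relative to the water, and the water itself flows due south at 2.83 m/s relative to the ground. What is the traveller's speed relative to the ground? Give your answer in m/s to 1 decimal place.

In east/north components (m/s): traveller relative to river boat = (-1.704, 0.441); river boat relative to water = (0.000, -7.330); water relative to ground = (0.000, -2.830).
Sum = (-1.704, -9.719) m/s.
Speed = |(-1.704, -9.719)| = 9.868 m/s.

9.9 m/s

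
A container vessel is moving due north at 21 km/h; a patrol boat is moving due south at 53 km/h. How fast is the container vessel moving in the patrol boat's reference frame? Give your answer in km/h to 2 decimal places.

Taking east as x and north as y: container vessel velocity = (0.000, 21.000) km/h; patrol boat velocity = (0.000, -53.000) km/h.
Velocity of container vessel relative to patrol boat = (0.000, 21.000) − (0.000, -53.000) = (0.000, 74.000) km/h.
Magnitude = |(0.000, 74.000)| = 74.000 km/h.

74.00 km/h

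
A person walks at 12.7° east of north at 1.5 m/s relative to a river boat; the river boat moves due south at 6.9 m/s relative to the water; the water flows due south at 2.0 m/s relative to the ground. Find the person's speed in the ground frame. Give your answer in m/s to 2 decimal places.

In east/north components (m/s): person relative to river boat = (0.330, 1.463); river boat relative to water = (0.000, -6.900); water relative to ground = (0.000, -2.000).
Sum = (0.330, -7.437) m/s.
Speed = |(0.330, -7.437)| = 7.444 m/s.

7.44 m/s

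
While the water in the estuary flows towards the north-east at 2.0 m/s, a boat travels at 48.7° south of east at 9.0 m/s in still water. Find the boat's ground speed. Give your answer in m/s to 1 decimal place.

9.1 m/s

Taking east as x and north as y: velocity relative to the water = (5.940, -6.761) m/s; the water relative to ground = (1.414, 1.414) m/s.
Velocity relative to ground = (5.940, -6.761) + (1.414, 1.414) = (7.354, -5.347) m/s.
Speed = |(7.354, -5.347)| = 9.093 m/s.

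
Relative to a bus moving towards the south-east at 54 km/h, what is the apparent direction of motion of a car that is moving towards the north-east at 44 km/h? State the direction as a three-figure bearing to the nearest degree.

354°

Taking east as x and north as y: car velocity = (31.113, 31.113) km/h; bus velocity = (38.184, -38.184) km/h.
Velocity of car relative to bus = (31.113, 31.113) − (38.184, -38.184) = (-7.071, 69.296) km/h.
Bearing = atan2(-7.07, 69.30) = 354.17° clockwise from north.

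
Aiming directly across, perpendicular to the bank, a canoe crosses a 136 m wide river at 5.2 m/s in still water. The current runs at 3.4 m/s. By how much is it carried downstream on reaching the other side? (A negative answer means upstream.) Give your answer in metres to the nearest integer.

89 m

Perpendicular speed = 5.200 m/s; crossing time = 136 / 5.200 = 26.154 s.
Net downstream speed = 3.400 m/s.
Drift = 3.400 × 26.154 = 88.923 m (downstream).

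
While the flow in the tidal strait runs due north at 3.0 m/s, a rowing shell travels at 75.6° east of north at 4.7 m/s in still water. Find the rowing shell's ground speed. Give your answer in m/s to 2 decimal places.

Taking east as x and north as y: velocity relative to the water = (4.552, 1.169) m/s; the water relative to ground = (0.000, 3.000) m/s.
Velocity relative to ground = (4.552, 1.169) + (0.000, 3.000) = (4.552, 4.169) m/s.
Speed = |(4.552, 4.169)| = 6.173 m/s.

6.17 m/s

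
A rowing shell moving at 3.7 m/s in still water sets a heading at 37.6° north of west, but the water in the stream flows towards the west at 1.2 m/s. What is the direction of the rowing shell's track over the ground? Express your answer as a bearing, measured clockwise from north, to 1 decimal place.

Taking east as x and north as y: velocity relative to the water = (-2.931, 2.258) m/s; the water relative to ground = (-1.200, 0.000) m/s.
Velocity relative to ground = (-2.931, 2.258) + (-1.200, 0.000) = (-4.131, 2.258) m/s.
Bearing = atan2(-4.13, 2.26) = 298.65° clockwise from north.

298.7°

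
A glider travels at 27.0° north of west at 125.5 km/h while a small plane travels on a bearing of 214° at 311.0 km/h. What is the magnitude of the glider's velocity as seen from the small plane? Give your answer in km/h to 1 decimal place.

320.9 km/h

Taking east as x and north as y: glider velocity = (-111.821, 56.976) km/h; small plane velocity = (-173.909, -257.831) km/h.
Velocity of glider relative to small plane = (-111.821, 56.976) − (-173.909, -257.831) = (62.088, 314.806) km/h.
Magnitude = |(62.088, 314.806)| = 320.871 km/h.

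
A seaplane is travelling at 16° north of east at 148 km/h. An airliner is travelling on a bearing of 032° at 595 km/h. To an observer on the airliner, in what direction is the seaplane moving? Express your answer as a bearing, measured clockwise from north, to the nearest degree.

Taking east as x and north as y: seaplane velocity = (142.267, 40.794) km/h; airliner velocity = (315.302, 504.589) km/h.
Velocity of seaplane relative to airliner = (142.267, 40.794) − (315.302, 504.589) = (-173.035, -463.794) km/h.
Bearing = atan2(-173.04, -463.79) = 200.46° clockwise from north.

200°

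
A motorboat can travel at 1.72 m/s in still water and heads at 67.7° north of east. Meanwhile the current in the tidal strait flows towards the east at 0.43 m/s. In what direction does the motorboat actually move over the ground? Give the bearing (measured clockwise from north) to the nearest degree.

034°

Taking east as x and north as y: velocity relative to the water = (0.653, 1.591) m/s; the water relative to ground = (0.430, 0.000) m/s.
Velocity relative to ground = (0.653, 1.591) + (0.430, 0.000) = (1.083, 1.591) m/s.
Bearing = atan2(1.08, 1.59) = 34.23° clockwise from north.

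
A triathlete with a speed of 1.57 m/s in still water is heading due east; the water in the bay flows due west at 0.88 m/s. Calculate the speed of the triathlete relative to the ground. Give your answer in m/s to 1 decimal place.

0.7 m/s

Taking east as x and north as y: velocity relative to the water = (1.570, 0.000) m/s; the water relative to ground = (-0.880, 0.000) m/s.
Velocity relative to ground = (1.570, 0.000) + (-0.880, 0.000) = (0.690, 0.000) m/s.
Speed = |(0.690, 0.000)| = 0.690 m/s.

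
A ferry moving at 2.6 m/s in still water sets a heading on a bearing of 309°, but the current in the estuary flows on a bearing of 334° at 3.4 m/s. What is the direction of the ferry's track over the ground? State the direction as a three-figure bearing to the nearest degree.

323°

Taking east as x and north as y: velocity relative to the water = (-2.021, 1.636) m/s; the water relative to ground = (-1.490, 3.056) m/s.
Velocity relative to ground = (-2.021, 1.636) + (-1.490, 3.056) = (-3.511, 4.692) m/s.
Bearing = atan2(-3.51, 4.69) = 323.19° clockwise from north.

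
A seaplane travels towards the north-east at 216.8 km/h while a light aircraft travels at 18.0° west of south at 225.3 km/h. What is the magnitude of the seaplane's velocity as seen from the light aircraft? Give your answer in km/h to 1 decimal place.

429.9 km/h

Taking east as x and north as y: seaplane velocity = (153.301, 153.301) km/h; light aircraft velocity = (-69.622, -214.273) km/h.
Velocity of seaplane relative to light aircraft = (153.301, 153.301) − (-69.622, -214.273) = (222.922, 367.574) km/h.
Magnitude = |(222.922, 367.574)| = 429.889 km/h.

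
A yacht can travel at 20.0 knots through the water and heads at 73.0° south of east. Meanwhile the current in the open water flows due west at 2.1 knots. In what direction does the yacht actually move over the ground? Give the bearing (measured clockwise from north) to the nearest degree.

Taking east as x and north as y: velocity relative to the water = (5.847, -19.126) knots; the water relative to ground = (-2.100, 0.000) knots.
Velocity relative to ground = (5.847, -19.126) + (-2.100, 0.000) = (3.747, -19.126) knots.
Bearing = atan2(3.75, -19.13) = 168.91° clockwise from north.

169°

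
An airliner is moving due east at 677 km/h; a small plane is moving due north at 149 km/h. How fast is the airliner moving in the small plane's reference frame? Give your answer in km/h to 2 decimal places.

693.20 km/h

Taking east as x and north as y: airliner velocity = (677.000, 0.000) km/h; small plane velocity = (0.000, 149.000) km/h.
Velocity of airliner relative to small plane = (677.000, 0.000) − (0.000, 149.000) = (677.000, -149.000) km/h.
Magnitude = |(677.000, -149.000)| = 693.203 km/h.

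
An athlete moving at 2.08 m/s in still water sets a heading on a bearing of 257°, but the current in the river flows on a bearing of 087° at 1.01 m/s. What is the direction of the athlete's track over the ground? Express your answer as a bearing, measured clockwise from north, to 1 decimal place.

Taking east as x and north as y: velocity relative to the water = (-2.027, -0.468) m/s; the water relative to ground = (1.009, 0.053) m/s.
Velocity relative to ground = (-2.027, -0.468) + (1.009, 0.053) = (-1.018, -0.415) m/s.
Bearing = atan2(-1.02, -0.42) = 247.82° clockwise from north.

247.8°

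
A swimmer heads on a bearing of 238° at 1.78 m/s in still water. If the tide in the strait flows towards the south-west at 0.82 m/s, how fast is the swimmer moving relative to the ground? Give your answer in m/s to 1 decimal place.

Taking east as x and north as y: velocity relative to the water = (-1.510, -0.943) m/s; the water relative to ground = (-0.580, -0.580) m/s.
Velocity relative to ground = (-1.510, -0.943) + (-0.580, -0.580) = (-2.089, -1.523) m/s.
Speed = |(-2.089, -1.523)| = 2.586 m/s.

2.6 m/s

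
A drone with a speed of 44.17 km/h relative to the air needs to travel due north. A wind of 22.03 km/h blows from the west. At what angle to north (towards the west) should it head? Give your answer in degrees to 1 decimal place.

The wind pushes perpendicular to the desired track; the heading must have a component into the wind equal to 22.03 km/h: 44.17 sin θ = 22.03.
sin θ = 0.4988, so θ = 29.918°.

29.9°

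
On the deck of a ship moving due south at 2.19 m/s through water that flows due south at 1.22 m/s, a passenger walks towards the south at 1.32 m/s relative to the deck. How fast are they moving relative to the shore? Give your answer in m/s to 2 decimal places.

4.73 m/s

In east/north components (m/s): passenger relative to ship = (0.000, -1.320); ship relative to water = (0.000, -2.190); water relative to ground = (0.000, -1.220).
Sum = (0.000, -4.730) m/s.
Speed = |(0.000, -4.730)| = 4.730 m/s.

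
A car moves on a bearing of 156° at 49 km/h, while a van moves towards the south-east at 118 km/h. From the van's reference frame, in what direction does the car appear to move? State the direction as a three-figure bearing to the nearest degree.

Taking east as x and north as y: car velocity = (19.930, -44.764) km/h; van velocity = (83.439, -83.439) km/h.
Velocity of car relative to van = (19.930, -44.764) − (83.439, -83.439) = (-63.509, 38.675) km/h.
Bearing = atan2(-63.51, 38.67) = 301.34° clockwise from north.

301°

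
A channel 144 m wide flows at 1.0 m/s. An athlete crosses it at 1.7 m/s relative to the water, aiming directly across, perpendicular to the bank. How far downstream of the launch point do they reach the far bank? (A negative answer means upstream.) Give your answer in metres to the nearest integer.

85 m

Perpendicular speed = 1.700 m/s; crossing time = 144 / 1.700 = 84.706 s.
Net downstream speed = 1.000 m/s.
Drift = 1.000 × 84.706 = 84.706 m (downstream).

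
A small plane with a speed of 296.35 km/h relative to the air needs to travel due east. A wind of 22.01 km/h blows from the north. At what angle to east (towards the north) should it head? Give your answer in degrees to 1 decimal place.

4.3°

The wind pushes perpendicular to the desired track; the heading must have a component into the wind equal to 22.01 km/h: 296.35 sin θ = 22.01.
sin θ = 0.0743, so θ = 4.259°.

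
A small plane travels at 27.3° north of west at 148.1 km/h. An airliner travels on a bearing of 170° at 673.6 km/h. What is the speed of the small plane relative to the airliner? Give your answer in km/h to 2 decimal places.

Taking east as x and north as y: small plane velocity = (-131.604, 67.926) km/h; airliner velocity = (116.969, -663.367) km/h.
Velocity of small plane relative to airliner = (-131.604, 67.926) − (116.969, -663.367) = (-248.574, 731.293) km/h.
Magnitude = |(-248.574, 731.293)| = 772.384 km/h.

772.38 km/h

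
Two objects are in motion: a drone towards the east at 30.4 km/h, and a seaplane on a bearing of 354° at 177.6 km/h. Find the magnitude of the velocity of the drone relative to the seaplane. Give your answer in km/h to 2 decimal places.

183.29 km/h

Taking east as x and north as y: drone velocity = (30.400, 0.000) km/h; seaplane velocity = (-18.564, 176.627) km/h.
Velocity of drone relative to seaplane = (30.400, 0.000) − (-18.564, 176.627) = (48.964, -176.627) km/h.
Magnitude = |(48.964, -176.627)| = 183.288 km/h.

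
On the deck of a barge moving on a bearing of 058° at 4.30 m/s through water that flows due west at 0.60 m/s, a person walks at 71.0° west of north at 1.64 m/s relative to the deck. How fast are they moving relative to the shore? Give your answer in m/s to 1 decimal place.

In east/north components (m/s): person relative to barge = (-1.551, 0.534); barge relative to water = (3.647, 2.279); water relative to ground = (-0.600, 0.000).
Sum = (1.496, 2.813) m/s.
Speed = |(1.496, 2.813)| = 3.186 m/s.

3.2 m/s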